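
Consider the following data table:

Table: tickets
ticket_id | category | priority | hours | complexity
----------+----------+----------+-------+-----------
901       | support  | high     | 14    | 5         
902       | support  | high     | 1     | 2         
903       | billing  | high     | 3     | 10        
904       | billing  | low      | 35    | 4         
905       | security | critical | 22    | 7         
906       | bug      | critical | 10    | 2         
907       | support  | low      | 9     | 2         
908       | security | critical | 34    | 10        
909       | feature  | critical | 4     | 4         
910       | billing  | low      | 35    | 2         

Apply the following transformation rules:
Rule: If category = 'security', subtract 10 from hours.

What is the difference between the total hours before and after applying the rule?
20

Step 1: Original sum of hours = 167
Step 2: 2 records have category = 'security'
Step 3: Each affected record changes by -10
Step 4: Total change = 2 × -10 = -20
Step 5: New sum = 167 + -20 = 147
Step 6: Difference = |147 - 167| = 20
        (Sum decreased by 20)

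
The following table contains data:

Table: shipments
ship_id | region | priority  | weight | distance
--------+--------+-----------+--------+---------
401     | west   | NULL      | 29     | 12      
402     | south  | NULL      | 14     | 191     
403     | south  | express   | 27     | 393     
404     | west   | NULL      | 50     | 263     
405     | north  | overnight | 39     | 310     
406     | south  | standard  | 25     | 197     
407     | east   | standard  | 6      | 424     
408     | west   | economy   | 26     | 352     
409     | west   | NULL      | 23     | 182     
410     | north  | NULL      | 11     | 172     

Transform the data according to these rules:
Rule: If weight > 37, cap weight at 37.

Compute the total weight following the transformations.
235

Step 1: 2 records have weight > 37
Step 2: These records originally summed to 89
Step 3: After capping: 2 × 37 = 74
Step 4: Unaffected records sum: 161
Step 5: Final sum = 74 + 161 = 235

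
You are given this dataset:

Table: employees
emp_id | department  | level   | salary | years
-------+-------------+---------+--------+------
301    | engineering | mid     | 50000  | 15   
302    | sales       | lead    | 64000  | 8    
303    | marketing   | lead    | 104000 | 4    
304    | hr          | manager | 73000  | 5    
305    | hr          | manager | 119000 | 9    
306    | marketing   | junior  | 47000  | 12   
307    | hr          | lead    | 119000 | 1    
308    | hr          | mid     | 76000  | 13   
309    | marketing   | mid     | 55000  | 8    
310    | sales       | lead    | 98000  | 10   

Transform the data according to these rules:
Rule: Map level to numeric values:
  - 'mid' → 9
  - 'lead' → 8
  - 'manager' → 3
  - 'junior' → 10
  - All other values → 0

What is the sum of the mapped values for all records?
75

Step 1: Apply mapping to each record
Step 2: Count by status:
  'mid': 3 records × 9 = 27
  'lead': 4 records × 8 = 32
  'manager': 2 records × 3 = 6
  'junior': 1 records × 10 = 10
Step 3: Sum all mapped values = 75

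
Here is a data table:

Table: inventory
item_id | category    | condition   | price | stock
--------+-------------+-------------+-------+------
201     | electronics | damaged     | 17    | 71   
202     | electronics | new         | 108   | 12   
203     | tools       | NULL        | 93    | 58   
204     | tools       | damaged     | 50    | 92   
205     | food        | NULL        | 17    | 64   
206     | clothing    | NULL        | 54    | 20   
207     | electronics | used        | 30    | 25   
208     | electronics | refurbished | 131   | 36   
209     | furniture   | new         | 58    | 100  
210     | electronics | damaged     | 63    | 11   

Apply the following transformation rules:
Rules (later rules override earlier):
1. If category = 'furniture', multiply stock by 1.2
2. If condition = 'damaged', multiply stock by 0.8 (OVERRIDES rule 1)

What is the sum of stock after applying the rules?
474.2

Step 1: Rule 2 takes priority for records with condition = 'damaged'
  - 3 records: 174 × 0.8 = 139.2
Step 2: Rule 1 applies to remaining records with category = 'furniture'
  - 1 records: 100 × 1.2 = 120.0
Step 3: Other records unchanged: 215
Step 4: Final sum = 139.2 + 120.0 + 215 = 474.2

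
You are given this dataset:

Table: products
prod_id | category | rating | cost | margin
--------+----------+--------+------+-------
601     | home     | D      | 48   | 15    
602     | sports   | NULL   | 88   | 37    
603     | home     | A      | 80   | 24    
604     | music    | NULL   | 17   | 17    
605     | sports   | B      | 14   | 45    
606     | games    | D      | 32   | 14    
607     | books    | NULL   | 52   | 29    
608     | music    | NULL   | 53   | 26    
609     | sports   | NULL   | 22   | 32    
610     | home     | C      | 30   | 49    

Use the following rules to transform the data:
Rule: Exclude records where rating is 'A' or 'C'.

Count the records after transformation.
8

Step 1: Count records to exclude
  - 1 (A) + 1 (C) = 2 records
Step 2: Total records: 10
Step 3: Remaining = 10 - 2 = 8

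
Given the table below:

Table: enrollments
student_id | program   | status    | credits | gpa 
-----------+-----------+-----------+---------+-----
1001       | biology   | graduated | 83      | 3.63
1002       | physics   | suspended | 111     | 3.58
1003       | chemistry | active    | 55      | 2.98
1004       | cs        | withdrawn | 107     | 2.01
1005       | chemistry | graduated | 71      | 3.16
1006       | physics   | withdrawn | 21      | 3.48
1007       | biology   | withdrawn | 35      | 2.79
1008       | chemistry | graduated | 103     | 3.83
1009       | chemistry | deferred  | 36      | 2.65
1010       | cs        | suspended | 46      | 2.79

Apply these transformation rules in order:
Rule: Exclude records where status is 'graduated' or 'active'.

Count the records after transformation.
6

Step 1: Count records to exclude
  - 3 (graduated) + 1 (active) = 4 records
Step 2: Total records: 10
Step 3: Remaining = 10 - 4 = 6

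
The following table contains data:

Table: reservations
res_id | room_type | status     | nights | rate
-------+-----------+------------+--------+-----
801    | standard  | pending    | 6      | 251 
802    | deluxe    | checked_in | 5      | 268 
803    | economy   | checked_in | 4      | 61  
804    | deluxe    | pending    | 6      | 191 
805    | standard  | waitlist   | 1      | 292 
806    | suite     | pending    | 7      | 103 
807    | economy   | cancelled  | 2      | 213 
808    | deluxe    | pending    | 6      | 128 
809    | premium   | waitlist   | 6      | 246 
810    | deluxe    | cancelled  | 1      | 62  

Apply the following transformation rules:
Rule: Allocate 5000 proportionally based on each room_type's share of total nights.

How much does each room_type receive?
deluxe: 2045.45, economy: 681.82, premium: 681.82, standard: 795.45, suite: 795.45

Step 1: Calculate total nights = 44
Step 2: Calculate each room_type's proportion:
  deluxe: 18/44 = 40.91% → 2045.45
  economy: 6/44 = 13.64% → 681.82
  premium: 6/44 = 13.64% → 681.82
  standard: 7/44 = 15.91% → 795.45
  suite: 7/44 = 15.91% → 795.45
Step 3: Verify: sum of allocations ≈ 5000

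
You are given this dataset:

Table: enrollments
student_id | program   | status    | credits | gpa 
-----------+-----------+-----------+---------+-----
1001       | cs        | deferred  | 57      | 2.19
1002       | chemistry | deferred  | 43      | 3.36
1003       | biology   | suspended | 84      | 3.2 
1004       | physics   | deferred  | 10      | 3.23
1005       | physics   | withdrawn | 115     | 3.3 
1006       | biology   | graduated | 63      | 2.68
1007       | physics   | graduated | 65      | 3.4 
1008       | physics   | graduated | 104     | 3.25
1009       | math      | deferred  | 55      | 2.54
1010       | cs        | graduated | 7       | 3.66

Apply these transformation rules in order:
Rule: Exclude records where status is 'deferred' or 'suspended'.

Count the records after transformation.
5

Step 1: Count records to exclude
  - 4 (deferred) + 1 (suspended) = 5 records
Step 2: Total records: 10
Step 3: Remaining = 10 - 5 = 5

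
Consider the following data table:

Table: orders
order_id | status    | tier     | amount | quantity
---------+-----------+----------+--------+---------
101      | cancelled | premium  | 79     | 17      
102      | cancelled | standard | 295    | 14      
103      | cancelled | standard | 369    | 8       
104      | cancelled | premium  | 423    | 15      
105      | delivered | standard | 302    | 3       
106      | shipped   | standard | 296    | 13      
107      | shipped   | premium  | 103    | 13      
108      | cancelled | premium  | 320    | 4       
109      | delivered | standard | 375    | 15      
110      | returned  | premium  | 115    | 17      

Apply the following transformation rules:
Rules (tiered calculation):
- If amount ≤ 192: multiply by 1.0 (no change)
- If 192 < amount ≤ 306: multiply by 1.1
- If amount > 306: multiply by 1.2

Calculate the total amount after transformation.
3063.7

Step 1: Tier 1 (amount ≤ 192): 3 records, sum = 297 × 1.0 = 297.0
Step 2: Tier 2 (192 < amount ≤ 306): 3 records, sum = 893 × 1.1 = 982.3
Step 3: Tier 3 (amount > 306): 4 records, sum = 1487 × 1.2 = 1784.4
Step 4: Final sum = 297.0 + 982.3 + 1784.4 = 3063.7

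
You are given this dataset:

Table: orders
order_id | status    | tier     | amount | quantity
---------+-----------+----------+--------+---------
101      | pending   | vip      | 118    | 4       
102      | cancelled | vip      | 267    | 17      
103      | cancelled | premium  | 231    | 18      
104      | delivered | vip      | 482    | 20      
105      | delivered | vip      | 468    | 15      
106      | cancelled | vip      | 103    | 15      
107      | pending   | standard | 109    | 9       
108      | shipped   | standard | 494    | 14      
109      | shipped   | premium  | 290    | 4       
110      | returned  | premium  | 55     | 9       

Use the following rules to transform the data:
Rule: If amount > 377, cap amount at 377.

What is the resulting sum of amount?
2304

Step 1: 3 records have amount > 377
Step 2: These records originally summed to 1444
Step 3: After capping: 3 × 377 = 1131
Step 4: Unaffected records sum: 1173
Step 5: Final sum = 1131 + 1173 = 2304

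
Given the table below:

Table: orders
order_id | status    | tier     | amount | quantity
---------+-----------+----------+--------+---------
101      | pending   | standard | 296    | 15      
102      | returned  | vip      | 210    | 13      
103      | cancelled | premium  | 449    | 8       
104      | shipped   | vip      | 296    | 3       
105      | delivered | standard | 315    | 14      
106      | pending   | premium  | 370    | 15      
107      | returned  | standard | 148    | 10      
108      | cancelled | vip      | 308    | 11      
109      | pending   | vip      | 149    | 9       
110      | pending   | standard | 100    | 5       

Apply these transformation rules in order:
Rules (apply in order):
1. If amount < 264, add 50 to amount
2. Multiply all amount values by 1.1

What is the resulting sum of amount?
3125.1

Step 1: Apply Rule 1 - Add 50 to records with amount < 264
  - 4 records affected: 607 + (4 × 50) = 807
  - Unaffected records: 2034
  - Sum after Rule 1: 2841
Step 2: Apply Rule 2 - Multiply all by 1.1
  - 2841 × 1.1 = 3125.1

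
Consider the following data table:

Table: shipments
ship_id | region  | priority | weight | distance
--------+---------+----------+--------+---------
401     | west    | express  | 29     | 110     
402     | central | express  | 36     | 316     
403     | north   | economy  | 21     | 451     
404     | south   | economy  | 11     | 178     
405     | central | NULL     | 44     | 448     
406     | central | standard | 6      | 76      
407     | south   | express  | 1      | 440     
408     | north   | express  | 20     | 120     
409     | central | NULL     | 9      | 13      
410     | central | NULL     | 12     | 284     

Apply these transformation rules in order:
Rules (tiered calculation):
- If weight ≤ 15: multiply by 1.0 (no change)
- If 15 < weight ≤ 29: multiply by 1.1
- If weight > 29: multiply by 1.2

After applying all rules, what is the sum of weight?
212.0

Step 1: Tier 1 (weight ≤ 15): 5 records, sum = 39 × 1.0 = 39.0
Step 2: Tier 2 (15 < weight ≤ 29): 3 records, sum = 70 × 1.1 = 77.0
Step 3: Tier 3 (weight > 29): 2 records, sum = 80 × 1.2 = 96.0
Step 4: Final sum = 39.0 + 77.0 + 96.0 = 212.0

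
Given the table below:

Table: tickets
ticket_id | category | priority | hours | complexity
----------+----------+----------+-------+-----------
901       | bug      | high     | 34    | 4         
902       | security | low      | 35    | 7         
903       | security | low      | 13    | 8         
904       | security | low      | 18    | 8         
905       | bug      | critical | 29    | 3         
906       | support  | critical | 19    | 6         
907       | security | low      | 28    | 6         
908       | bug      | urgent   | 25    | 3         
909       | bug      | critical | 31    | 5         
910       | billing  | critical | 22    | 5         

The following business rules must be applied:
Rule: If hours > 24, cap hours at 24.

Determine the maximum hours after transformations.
24

Step 1: Original maximum hours = 35
Step 2: Apply cap at 24
Step 3: 6 records had hours > 24 and were capped
Step 4: Maximum after transformation = 24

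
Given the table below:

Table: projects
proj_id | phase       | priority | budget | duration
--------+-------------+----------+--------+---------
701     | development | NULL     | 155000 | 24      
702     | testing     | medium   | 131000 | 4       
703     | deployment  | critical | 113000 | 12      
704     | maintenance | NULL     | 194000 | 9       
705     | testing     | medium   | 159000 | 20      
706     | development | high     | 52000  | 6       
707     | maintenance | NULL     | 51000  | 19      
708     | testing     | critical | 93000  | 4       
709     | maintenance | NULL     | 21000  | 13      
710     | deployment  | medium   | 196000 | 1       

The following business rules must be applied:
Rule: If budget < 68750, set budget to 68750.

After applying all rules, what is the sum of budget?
1247250

Step 1: 3 records have budget < 68750
Step 2: These records originally summed to 124000
Step 3: After setting to minimum: 3 × 68750 = 206250
Step 4: Unaffected records sum: 1041000
Step 5: Final sum = 206250 + 1041000 = 1247250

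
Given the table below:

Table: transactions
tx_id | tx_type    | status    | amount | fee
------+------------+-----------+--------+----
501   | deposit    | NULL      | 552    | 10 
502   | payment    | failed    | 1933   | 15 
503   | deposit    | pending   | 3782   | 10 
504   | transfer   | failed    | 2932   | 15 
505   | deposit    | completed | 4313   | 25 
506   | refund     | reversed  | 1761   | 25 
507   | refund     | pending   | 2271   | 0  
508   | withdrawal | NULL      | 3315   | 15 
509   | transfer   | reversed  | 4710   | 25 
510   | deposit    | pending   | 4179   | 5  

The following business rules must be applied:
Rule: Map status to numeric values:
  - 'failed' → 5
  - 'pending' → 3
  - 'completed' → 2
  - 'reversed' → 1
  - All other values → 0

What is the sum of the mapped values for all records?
23

Step 1: Apply mapping to each record
Step 2: Count by status:
  'failed': 2 records × 5 = 10
  'pending': 3 records × 3 = 9
  'completed': 1 records × 2 = 2
  'reversed': 2 records × 1 = 2
Step 3: Sum all mapped values = 23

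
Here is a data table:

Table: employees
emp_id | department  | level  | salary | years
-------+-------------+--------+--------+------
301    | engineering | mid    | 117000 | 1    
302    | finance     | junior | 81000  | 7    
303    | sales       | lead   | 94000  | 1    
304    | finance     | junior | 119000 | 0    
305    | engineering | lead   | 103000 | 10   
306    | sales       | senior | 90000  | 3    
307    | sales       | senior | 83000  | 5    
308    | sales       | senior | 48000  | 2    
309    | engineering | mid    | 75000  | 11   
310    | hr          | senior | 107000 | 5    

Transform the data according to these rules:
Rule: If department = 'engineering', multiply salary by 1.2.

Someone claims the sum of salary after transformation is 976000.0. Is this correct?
Yes, the result is correct.

Step 1: Calculate the correct sum after transformation
Step 2: Apply multiplier 1.2 to records where department = 'engineering'
Step 3: Correct result = 976000.0
Step 4: Claimed result = 976000.0
Step 5: 976000.0 = 976000.0 ✓
Conclusion: The claimed result is correct.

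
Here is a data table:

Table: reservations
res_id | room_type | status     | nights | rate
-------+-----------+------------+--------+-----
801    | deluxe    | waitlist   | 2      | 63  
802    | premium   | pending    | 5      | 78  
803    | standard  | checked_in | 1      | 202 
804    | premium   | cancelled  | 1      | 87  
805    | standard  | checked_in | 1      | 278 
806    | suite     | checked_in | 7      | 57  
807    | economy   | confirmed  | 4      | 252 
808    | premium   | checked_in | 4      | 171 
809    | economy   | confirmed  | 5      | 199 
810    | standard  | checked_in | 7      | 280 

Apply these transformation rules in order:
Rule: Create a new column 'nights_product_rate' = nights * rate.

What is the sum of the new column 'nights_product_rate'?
6129

Step 1: For each record, compute nights * rate
Example calculations:
  2 * 63 = 126
  5 * 78 = 390
  1 * 202 = 202
  ...
Step 2: Sum all derived values
Step 3: Total = 6129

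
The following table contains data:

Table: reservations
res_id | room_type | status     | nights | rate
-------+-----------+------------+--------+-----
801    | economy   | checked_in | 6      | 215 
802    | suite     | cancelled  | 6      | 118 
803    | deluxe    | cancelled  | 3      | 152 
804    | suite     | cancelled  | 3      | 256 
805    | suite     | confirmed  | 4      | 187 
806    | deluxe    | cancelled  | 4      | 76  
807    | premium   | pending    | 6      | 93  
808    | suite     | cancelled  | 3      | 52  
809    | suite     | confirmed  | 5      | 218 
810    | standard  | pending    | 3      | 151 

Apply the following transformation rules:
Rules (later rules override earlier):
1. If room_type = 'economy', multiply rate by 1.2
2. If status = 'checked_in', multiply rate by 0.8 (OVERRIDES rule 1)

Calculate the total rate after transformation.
1475.0

Step 1: Rule 2 takes priority for records with status = 'checked_in'
  - 1 records: 215 × 0.8 = 172.0
Step 2: Rule 1 applies to remaining records with room_type = 'economy'
  - 0 records: 0 × 1.2 = 0.0
Step 3: Other records unchanged: 1303
Step 4: Final sum = 172.0 + 0.0 + 1303 = 1475.0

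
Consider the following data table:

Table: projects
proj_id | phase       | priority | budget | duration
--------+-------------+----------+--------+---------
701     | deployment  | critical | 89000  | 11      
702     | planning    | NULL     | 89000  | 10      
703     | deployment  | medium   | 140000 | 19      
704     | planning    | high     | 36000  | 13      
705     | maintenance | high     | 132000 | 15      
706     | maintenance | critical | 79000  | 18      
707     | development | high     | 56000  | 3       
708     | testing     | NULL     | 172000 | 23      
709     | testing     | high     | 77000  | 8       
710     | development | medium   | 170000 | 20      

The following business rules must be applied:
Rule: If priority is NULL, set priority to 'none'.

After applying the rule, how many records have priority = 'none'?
2

Step 1: Count records where priority IS NULL
Step 2: Found 2 records with NULL priority
Step 3: These records will have priority set to 'none'
Step 4: Records already having priority = 'none': 0
Step 5: Answer: 2 + 0 = 2 records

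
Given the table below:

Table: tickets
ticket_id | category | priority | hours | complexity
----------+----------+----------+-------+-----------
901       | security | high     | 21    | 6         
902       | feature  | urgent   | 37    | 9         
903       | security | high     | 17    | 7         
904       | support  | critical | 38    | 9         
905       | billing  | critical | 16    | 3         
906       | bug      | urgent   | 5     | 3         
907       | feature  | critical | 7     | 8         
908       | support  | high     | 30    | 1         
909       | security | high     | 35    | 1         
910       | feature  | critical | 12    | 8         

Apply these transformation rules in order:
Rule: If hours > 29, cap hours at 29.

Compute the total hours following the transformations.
194

Step 1: 4 records have hours > 29
Step 2: These records originally summed to 140
Step 3: After capping: 4 × 29 = 116
Step 4: Unaffected records sum: 78
Step 5: Final sum = 116 + 78 = 194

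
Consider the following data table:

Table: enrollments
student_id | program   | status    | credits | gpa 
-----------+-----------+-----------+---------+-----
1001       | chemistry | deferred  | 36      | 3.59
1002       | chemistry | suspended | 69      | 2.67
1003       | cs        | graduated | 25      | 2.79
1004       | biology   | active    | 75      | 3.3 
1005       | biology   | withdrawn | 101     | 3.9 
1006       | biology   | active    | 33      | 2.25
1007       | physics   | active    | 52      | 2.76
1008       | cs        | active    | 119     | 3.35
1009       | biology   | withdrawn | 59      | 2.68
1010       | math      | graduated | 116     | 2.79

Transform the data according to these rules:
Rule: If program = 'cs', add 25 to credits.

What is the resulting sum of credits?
735

Step 1: Count records where program = 'cs': 2
Step 2: Total bonus added: 2 × 25 = 50
Step 3: Original sum of credits: 685
Step 4: Final sum = 685 + 50 = 735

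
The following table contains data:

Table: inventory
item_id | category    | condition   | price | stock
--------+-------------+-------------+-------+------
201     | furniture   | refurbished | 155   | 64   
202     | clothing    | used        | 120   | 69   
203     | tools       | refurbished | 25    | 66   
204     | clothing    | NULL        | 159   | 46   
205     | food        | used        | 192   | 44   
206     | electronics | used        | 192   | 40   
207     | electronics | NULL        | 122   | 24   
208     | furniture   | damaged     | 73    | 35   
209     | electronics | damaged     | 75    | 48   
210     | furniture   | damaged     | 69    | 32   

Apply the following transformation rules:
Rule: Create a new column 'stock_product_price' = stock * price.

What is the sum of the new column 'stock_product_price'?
54583

Step 1: For each record, compute stock * price
Example calculations:
  64 * 155 = 9920
  69 * 120 = 8280
  66 * 25 = 1650
  ...
Step 2: Sum all derived values
Step 3: Total = 54583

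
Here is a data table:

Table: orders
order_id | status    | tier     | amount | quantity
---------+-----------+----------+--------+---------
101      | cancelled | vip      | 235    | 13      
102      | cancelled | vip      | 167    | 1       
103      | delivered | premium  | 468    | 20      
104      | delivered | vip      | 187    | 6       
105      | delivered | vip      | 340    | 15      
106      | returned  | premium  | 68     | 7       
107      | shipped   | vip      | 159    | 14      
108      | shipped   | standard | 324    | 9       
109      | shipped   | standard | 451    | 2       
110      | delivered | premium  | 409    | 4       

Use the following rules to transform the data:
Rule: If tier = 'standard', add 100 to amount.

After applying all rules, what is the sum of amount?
3008

Step 1: Count records where tier = 'standard': 2
Step 2: Total bonus added: 2 × 100 = 200
Step 3: Original sum of amount: 2808
Step 4: Final sum = 2808 + 200 = 3008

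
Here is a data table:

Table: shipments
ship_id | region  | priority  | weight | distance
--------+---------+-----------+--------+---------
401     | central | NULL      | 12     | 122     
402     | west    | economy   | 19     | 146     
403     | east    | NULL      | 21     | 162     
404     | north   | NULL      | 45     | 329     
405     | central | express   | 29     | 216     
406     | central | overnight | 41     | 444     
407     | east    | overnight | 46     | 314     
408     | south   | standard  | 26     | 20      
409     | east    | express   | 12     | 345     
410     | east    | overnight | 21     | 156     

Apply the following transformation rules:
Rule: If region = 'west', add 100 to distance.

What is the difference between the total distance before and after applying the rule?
100

Step 1: Original sum of distance = 2254
Step 2: 1 records have region = 'west'
Step 3: Each affected record changes by 100
Step 4: Total change = 1 × 100 = 100
Step 5: New sum = 2254 + 100 = 2354
Step 6: Difference = |2354 - 2254| = 100
        (Sum increased by 100)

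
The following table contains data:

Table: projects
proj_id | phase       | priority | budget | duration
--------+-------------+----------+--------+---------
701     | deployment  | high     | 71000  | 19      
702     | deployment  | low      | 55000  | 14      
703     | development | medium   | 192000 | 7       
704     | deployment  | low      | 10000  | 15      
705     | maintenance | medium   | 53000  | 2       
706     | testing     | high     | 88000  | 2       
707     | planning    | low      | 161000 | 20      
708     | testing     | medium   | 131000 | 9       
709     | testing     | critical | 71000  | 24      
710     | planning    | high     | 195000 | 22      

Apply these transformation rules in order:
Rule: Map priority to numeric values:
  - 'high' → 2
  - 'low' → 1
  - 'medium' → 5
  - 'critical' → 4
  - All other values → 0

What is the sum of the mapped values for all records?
28

Step 1: Apply mapping to each record
Step 2: Count by status:
  'high': 3 records × 2 = 6
  'low': 3 records × 1 = 3
  'medium': 3 records × 5 = 15
  'critical': 1 records × 4 = 4
Step 3: Sum all mapped values = 28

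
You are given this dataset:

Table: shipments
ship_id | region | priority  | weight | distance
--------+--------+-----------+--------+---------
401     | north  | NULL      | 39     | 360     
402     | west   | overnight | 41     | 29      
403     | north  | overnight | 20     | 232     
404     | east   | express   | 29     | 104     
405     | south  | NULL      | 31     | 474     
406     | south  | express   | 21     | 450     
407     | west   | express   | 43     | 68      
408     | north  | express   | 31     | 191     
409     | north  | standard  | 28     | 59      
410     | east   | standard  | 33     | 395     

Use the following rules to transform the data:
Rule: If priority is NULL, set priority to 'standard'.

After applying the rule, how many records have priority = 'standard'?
4

Step 1: Count records where priority IS NULL
Step 2: Found 2 records with NULL priority
Step 3: These records will have priority set to 'standard'
Step 4: Records already having priority = 'standard': 2
Step 5: Answer: 2 + 2 = 4 records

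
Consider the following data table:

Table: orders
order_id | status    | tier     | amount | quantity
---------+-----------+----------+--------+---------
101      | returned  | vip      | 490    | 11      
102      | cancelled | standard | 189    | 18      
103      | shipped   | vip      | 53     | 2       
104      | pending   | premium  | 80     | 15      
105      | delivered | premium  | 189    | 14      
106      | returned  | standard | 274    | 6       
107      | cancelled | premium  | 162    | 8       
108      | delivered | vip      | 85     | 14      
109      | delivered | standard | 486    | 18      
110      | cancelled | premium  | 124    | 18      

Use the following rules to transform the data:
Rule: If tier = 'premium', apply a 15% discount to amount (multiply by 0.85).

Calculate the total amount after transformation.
2048.75

Step 1: Records with tier = 'premium' have total amount = 555
Step 2: Apply multiplier: 555 × 0.85 = 471.75
Step 3: Other records total: 1577
Step 4: Final sum = 471.75 + 1577 = 2048.75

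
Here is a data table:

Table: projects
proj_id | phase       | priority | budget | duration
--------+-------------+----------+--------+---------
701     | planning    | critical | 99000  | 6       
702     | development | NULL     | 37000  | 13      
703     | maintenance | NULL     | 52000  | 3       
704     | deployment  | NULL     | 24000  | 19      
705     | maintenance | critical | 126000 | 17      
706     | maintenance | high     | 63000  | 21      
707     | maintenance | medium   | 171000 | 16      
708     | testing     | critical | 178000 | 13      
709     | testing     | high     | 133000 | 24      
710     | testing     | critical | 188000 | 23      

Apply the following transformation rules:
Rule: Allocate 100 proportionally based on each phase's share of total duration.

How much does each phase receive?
deployment: 12.26, development: 8.39, maintenance: 36.77, planning: 3.87, testing: 38.71

Step 1: Calculate total duration = 155
Step 2: Calculate each phase's proportion:
  deployment: 19/155 = 12.26% → 12.26
  development: 13/155 = 8.39% → 8.39
  maintenance: 57/155 = 36.77% → 36.77
  planning: 6/155 = 3.87% → 3.87
  testing: 60/155 = 38.71% → 38.71
Step 3: Verify: sum of allocations ≈ 100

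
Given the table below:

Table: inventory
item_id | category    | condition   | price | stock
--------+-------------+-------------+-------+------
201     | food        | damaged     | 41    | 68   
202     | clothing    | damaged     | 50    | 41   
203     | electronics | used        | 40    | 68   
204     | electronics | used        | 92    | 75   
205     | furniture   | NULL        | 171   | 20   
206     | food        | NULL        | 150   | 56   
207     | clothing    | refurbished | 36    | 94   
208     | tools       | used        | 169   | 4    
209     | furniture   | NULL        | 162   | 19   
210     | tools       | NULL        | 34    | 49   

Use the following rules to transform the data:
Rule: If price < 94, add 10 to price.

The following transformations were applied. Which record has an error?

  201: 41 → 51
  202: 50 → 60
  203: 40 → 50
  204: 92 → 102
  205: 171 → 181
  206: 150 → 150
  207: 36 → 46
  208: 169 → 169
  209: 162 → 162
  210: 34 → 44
Record 205 has an error. The correct transformed value should be 171, not 181.

Step 1: Check each record against the rule
Step 2: Record 205 has price = 171
Step 3: Since 171 >= 94, the bonus should not have been applied
Step 4: Correct value = 171, but claimed value = 181
Conclusion: Record 205 has the error.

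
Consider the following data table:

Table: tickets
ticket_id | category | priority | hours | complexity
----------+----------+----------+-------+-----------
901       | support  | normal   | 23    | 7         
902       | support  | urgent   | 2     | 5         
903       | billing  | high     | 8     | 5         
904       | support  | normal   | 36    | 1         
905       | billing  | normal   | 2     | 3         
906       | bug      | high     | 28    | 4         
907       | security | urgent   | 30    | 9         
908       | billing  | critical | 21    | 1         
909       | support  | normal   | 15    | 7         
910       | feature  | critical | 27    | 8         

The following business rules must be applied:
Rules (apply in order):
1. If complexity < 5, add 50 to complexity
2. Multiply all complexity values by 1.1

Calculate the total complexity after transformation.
275.0

Step 1: Apply Rule 1 - Add 50 to records with complexity < 5
  - 4 records affected: 9 + (4 × 50) = 209
  - Unaffected records: 41
  - Sum after Rule 1: 250
Step 2: Apply Rule 2 - Multiply all by 1.1
  - 250 × 1.1 = 275.0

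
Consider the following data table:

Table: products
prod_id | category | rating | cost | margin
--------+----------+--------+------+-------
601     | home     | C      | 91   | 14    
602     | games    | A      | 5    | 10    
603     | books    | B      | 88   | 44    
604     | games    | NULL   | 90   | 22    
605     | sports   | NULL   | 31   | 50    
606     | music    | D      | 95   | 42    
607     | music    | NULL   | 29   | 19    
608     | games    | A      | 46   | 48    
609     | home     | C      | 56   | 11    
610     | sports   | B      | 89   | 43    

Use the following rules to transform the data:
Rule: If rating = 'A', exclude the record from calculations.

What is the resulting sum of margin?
245

Step 1: Identify records where rating = 'A'
Step 2: The excluded records sum to 58
Step 3: Original total margin = 303
Step 4: Remaining total = 303 - 58 = 245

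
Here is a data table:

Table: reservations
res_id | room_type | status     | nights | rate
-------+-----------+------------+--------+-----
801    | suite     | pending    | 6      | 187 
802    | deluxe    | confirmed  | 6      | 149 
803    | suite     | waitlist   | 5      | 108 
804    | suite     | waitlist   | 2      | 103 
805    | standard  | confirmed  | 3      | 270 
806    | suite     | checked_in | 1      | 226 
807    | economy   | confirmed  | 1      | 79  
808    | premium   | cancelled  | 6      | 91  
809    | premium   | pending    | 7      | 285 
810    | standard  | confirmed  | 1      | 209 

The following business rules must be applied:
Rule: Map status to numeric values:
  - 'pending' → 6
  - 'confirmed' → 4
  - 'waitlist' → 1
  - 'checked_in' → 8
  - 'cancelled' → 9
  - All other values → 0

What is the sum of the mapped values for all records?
47

Step 1: Apply mapping to each record
Step 2: Count by status:
  'pending': 2 records × 6 = 12
  'confirmed': 4 records × 4 = 16
  'waitlist': 2 records × 1 = 2
  'checked_in': 1 records × 8 = 8
  'cancelled': 1 records × 9 = 9
Step 3: Sum all mapped values = 47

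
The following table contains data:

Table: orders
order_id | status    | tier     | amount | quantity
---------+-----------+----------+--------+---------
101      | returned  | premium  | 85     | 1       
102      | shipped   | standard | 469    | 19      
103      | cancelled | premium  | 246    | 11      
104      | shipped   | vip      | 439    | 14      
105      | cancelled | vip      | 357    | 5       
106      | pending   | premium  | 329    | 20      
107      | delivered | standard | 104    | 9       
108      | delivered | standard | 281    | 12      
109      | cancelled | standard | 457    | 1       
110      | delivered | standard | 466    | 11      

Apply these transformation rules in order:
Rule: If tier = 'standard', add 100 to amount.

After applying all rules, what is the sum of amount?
3733

Step 1: Count records where tier = 'standard': 5
Step 2: Total bonus added: 5 × 100 = 500
Step 3: Original sum of amount: 3233
Step 4: Final sum = 3233 + 500 = 3733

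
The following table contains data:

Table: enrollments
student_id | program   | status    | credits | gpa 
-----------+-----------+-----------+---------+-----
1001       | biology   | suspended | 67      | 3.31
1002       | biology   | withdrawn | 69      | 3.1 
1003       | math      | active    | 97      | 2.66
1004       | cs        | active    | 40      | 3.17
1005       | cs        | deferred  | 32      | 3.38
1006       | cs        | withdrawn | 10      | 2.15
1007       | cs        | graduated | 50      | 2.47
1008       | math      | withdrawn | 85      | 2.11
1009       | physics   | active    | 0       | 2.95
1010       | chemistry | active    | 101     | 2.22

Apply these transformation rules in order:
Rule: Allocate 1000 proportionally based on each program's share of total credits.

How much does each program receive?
biology: 246.82, chemistry: 183.3, cs: 239.56, math: 330.31, physics: 0.0

Step 1: Calculate total credits = 551
Step 2: Calculate each program's proportion:
  biology: 136/551 = 24.68% → 246.82
  chemistry: 101/551 = 18.33% → 183.3
  cs: 132/551 = 23.96% → 239.56
  math: 182/551 = 33.03% → 330.31
  physics: 0/551 = 0.00% → 0.0
Step 3: Verify: sum of allocations ≈ 1000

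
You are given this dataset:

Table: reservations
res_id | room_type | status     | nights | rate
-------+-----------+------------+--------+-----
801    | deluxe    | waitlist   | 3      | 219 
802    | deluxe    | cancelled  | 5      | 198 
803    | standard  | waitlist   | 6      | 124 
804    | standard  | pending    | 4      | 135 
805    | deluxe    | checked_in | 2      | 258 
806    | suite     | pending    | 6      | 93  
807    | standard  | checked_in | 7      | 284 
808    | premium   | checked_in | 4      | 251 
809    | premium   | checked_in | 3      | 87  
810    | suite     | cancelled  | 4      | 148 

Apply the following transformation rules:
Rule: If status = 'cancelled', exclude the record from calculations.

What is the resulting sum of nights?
35

Step 1: Identify records where status = 'cancelled'
Step 2: The excluded records sum to 9
Step 3: Original total nights = 44
Step 4: Remaining total = 44 - 9 = 35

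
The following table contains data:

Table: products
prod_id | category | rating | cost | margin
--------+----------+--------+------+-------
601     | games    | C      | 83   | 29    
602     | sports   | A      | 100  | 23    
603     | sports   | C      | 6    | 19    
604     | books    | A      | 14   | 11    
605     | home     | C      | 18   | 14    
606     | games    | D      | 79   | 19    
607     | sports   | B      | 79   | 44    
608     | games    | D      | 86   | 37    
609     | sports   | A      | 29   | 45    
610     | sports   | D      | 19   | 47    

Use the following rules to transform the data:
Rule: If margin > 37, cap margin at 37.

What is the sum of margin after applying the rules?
263

Step 1: 3 records have margin > 37
Step 2: These records originally summed to 136
Step 3: After capping: 3 × 37 = 111
Step 4: Unaffected records sum: 152
Step 5: Final sum = 111 + 152 = 263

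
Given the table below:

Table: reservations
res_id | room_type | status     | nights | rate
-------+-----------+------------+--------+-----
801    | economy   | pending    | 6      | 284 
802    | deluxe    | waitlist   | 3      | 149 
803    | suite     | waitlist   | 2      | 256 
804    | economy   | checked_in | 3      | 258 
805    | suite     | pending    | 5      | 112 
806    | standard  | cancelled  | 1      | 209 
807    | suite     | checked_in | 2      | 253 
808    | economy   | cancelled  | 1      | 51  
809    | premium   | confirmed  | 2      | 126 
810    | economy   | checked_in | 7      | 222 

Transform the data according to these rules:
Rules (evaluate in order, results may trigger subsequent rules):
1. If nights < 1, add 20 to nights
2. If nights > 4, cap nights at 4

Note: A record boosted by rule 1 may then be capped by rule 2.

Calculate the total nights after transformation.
26

Step 1: Apply rule 1 to records with nights < 1
  - 0 records get bonus of 20
  - Of these, 0 records then exceed 4 and get capped
Step 2: Apply rule 2 to records with nights > 4
  - 3 records (original) are capped
Step 3: Calculate final sum = 26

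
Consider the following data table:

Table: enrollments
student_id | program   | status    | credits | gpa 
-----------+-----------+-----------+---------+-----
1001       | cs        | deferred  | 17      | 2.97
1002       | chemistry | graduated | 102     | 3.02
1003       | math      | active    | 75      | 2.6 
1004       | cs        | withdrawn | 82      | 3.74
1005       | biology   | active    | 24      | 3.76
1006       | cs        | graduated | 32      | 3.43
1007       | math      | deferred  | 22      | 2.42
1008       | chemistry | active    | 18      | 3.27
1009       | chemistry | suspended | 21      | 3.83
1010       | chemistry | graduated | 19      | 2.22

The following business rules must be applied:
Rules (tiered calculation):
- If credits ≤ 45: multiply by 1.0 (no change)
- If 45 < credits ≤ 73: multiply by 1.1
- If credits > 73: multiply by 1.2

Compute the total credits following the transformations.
463.8

Step 1: Tier 1 (credits ≤ 45): 7 records, sum = 153 × 1.0 = 153.0
Step 2: Tier 2 (45 < credits ≤ 73): 0 records, sum = 0 × 1.1 = 0.0
Step 3: Tier 3 (credits > 73): 3 records, sum = 259 × 1.2 = 310.8
Step 4: Final sum = 153.0 + 0.0 + 310.8 = 463.8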